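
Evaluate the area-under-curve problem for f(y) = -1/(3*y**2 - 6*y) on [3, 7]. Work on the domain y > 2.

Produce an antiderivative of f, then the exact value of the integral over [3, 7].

The denominator factors as 3*y*(y - 2); partial fractions split f into directly integrable pieces: -1/(6*(y - 2)) + 1/(6*y).
F(y) = log(y)/6 - log(y - 2)/6 is an antiderivative of f.
Check: d/dy[log(y)/6 - log(y - 2)/6] = -1/(3*y**2 - 6*y) = f(y).
F(7) = -log(5)/6 + log(7)/6; F(3) = log(3)/6.
Integral = F(7) - F(3) = -log(5)/6 - log(3)/6 + log(7)/6.

Antiderivative: F(y) = log(y)/6 - log(y - 2)/6; value = -log(5)/6 - log(3)/6 + log(7)/6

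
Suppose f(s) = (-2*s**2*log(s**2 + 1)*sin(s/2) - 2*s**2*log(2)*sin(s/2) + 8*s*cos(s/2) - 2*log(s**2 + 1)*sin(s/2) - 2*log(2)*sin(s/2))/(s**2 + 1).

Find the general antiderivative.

F(s) = 4*log(2*s**2 + 2)*cos(s/2) + C

f has the shape u'v + uv' for u = 4*cos(s/2) and v = log(2*s**2 + 2) — it is the derivative of the product u*v.
Check: d/ds[4*log(2*s**2 + 2)*cos(s/2)] = (-2*s**2*log(s**2 + 1)*sin(s/2) - 2*s**2*log(2)*sin(s/2) + 8*s*cos(s/2) - 2*log(s**2 + 1)*sin(s/2) - 2*log(2)*sin(s/2))/(s**2 + 1) = f(s).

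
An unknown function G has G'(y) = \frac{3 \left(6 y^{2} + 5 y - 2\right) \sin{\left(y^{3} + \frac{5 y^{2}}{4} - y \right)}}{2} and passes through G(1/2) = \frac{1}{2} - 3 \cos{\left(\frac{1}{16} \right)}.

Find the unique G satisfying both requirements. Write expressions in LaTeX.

The substitution u = y^{3} + \frac{5 y^{2}}{4} - y works: G'(y) is exactly (dG/du)*(du/dy) for that inner function.
A general antiderivative is - 3 \cos{\left(y^{3} + \frac{5 y^{2}}{4} - y \right)} + C.
The condition gives C = \frac{1}{2} - 3 \cos{\left(\frac{1}{16} \right)} - (- 3 \cos{\left(\frac{1}{16} \right)}) = \frac{1}{2}.
So G(y) = \frac{1 - 6 \cos{\left(y^{3} + \frac{5 y^{2}}{4} - y \right)}}{2}.
Check: d/dy[\frac{1 - 6 \cos{\left(y^{3} + \frac{5 y^{2}}{4} - y \right)}}{2}] = 9 y^{2} \sin{\left(y^{3} + \frac{5 y^{2}}{4} - y \right)} + \frac{15 y \sin{\left(y^{3} + \frac{5 y^{2}}{4} - y \right)}}{2} - 3 \sin{\left(y^{3} + \frac{5 y^{2}}{4} - y \right)}, which equals G'(y).

G(y) = \frac{1 - 6 \cos{\left(y^{3} + \frac{5 y^{2}}{4} - y \right)}}{2}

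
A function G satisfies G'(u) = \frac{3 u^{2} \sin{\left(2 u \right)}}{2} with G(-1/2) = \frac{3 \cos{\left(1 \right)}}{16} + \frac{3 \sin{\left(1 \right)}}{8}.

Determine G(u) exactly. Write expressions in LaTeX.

Recover the given G'(u) by differentiating a candidate G(u); any mismatch rules it out.
A general antiderivative is - \frac{3 u^{2} \cos{\left(2 u \right)}}{4} + \frac{3 u \sin{\left(2 u \right)}}{4} + \frac{3 \cos{\left(2 u \right)}}{8} + C.
The condition gives C = \frac{3 \cos{\left(1 \right)}}{16} + \frac{3 \sin{\left(1 \right)}}{8} - (\frac{3 \cos{\left(1 \right)}}{16} + \frac{3 \sin{\left(1 \right)}}{8}) = 0.
So G(u) = - \frac{3 u^{2} \cos{\left(2 u \right)}}{4} + \frac{3 u \sin{\left(2 u \right)}}{4} + \frac{3 \cos{\left(2 u \right)}}{8}.
Check: d/du[- \frac{3 u^{2} \cos{\left(2 u \right)}}{4} + \frac{3 u \sin{\left(2 u \right)}}{4} + \frac{3 \cos{\left(2 u \right)}}{8}] = \frac{3 u^{2} \sin{\left(2 u \right)}}{2} = G'(u).

G(u) = - \frac{3 u^{2} \cos{\left(2 u \right)}}{4} + \frac{3 u \sin{\left(2 u \right)}}{4} + \frac{3 \cos{\left(2 u \right)}}{8}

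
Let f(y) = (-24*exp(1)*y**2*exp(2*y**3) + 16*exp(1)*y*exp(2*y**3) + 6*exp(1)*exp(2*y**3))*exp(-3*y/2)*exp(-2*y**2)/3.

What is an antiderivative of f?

The substitution u = 2*y**3 - 2*y**2 - 3*y/2 + 1 works: f is exactly (dF/du)*(du/dy) for that inner function.
Check: d/dy[-4*exp(2*y**3 - 2*y**2 - 3*y/2 + 1)/3] = -8*exp(1)*y**2*exp(-3*y/2)*exp(-2*y**2)*exp(2*y**3) + 16*exp(1)*y*exp(-3*y/2)*exp(-2*y**2)*exp(2*y**3)/3 + 2*exp(1)*exp(-3*y/2)*exp(-2*y**2)*exp(2*y**3), which equals f(y).

An antiderivative is F(y) = -4*exp(2*y**3 - 2*y**2 - 3*y/2 + 1)/3.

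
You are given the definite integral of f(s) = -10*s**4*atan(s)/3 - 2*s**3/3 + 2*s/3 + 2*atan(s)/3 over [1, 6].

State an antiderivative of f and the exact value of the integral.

Antiderivative: F(s) = -2*s**5*atan(s)/3 + 2*s*atan(s)/3; value = -5180*atan(6)

f has the shape u'v + uv' for u = -2*s**5/3 + 2*s/3 and v = atan(s) — it is the derivative of the product u*v.
F(s) = -2*s**5*atan(s)/3 + 2*s*atan(s)/3 is an antiderivative of f.
Check: d/ds[-2*s**5*atan(s)/3 + 2*s*atan(s)/3] = -10*s**4*atan(s)/3 - 2*s**3/3 + 2*s/3 + 2*atan(s)/3 = f(s).
F(6) = -5180*atan(6); F(1) = 0.
Integral = F(6) - F(1) = -5180*atan(6).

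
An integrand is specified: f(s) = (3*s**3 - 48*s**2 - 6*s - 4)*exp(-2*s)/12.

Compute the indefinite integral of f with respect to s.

F(s) = -s**3*exp(-2*s)/8 + 29*s**2*exp(-2*s)/16 + 33*s*exp(-2*s)/16 + 115*exp(-2*s)/96 + C

Recognize the product-rule pattern: f = u'v + uv' with u = -s**3/8 + 29*s**2/16 + 33*s/16 + 115/96, v = exp(-2*s), so integration by parts undoes it.
Check: d/ds[-s**3*exp(-2*s)/8 + 29*s**2*exp(-2*s)/16 + 33*s*exp(-2*s)/16 + 115*exp(-2*s)/96] = (3*s**3 - 48*s**2 - 6*s - 4)*exp(-2*s)/12 = f(s).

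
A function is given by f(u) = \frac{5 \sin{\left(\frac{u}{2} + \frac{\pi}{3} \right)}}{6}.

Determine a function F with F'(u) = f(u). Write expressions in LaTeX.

An antiderivative is F(u) = - \frac{5 \cos{\left(\frac{u}{2} + \frac{\pi}{3} \right)}}{3}.

A candidate is checked by its d/du: the result must match f(u).
Check: d/du[- \frac{5 \cos{\left(\frac{u}{2} + \frac{\pi}{3} \right)}}{3}] = \frac{5 \sin{\left(\frac{u}{2} + \frac{\pi}{3} \right)}}{6} = f(u).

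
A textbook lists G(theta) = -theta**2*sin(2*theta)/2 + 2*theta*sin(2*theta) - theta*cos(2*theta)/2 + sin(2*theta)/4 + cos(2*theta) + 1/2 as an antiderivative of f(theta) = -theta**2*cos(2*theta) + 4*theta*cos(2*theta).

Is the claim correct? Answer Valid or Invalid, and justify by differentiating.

d/dtheta[G] = -theta**2*cos(2*theta) + 4*theta*cos(2*theta)
This equals f(theta) exactly, so the claim holds.

Valid - the claim checks out under differentiation.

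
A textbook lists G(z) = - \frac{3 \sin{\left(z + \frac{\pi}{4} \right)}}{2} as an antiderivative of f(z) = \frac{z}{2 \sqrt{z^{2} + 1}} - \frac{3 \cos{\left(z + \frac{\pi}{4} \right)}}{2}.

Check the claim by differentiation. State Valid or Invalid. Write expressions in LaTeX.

Invalid: d/dz[G] - f = - \frac{z}{2 \sqrt{z^{2} + 1}}, which is not 0.

d/dz[G] = - \frac{3 \cos{\left(z + \frac{\pi}{4} \right)}}{2}
d/dz[G] - f(z) = - \frac{z}{2 \sqrt{z^{2} + 1}} != 0.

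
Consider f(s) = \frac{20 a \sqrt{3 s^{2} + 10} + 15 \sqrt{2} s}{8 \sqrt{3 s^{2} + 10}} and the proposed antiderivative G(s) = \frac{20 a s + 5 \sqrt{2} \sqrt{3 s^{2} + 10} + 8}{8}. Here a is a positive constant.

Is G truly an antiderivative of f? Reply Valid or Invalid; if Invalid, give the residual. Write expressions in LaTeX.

Valid - differentiating G returns exactly f.

d/ds[G] = \frac{20 a \sqrt{3 s^{2} + 10} + 15 \sqrt{2} s}{8 \sqrt{3 s^{2} + 10}}
This equals f(s) exactly, so the claim holds.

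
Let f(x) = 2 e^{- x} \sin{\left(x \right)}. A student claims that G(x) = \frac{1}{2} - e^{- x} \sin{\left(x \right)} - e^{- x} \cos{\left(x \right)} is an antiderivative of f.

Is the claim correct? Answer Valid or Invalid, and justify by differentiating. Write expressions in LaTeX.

d/dx[G] = 2 e^{- x} \sin{\left(x \right)}
This equals f(x) exactly, so the claim holds.

Valid: G'(x) = f(x).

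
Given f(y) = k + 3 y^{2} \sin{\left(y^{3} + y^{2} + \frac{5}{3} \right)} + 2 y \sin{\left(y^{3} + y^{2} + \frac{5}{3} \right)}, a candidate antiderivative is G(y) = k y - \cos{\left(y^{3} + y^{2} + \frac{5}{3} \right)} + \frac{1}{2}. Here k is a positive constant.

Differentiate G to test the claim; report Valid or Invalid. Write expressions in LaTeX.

d/dy[G] = k + 3 y^{2} \sin{\left(y^{3} + y^{2} + \frac{5}{3} \right)} + 2 y \sin{\left(y^{3} + y^{2} + \frac{5}{3} \right)}
This equals f(y) exactly, so the claim holds.

Valid - differentiating G returns exactly f.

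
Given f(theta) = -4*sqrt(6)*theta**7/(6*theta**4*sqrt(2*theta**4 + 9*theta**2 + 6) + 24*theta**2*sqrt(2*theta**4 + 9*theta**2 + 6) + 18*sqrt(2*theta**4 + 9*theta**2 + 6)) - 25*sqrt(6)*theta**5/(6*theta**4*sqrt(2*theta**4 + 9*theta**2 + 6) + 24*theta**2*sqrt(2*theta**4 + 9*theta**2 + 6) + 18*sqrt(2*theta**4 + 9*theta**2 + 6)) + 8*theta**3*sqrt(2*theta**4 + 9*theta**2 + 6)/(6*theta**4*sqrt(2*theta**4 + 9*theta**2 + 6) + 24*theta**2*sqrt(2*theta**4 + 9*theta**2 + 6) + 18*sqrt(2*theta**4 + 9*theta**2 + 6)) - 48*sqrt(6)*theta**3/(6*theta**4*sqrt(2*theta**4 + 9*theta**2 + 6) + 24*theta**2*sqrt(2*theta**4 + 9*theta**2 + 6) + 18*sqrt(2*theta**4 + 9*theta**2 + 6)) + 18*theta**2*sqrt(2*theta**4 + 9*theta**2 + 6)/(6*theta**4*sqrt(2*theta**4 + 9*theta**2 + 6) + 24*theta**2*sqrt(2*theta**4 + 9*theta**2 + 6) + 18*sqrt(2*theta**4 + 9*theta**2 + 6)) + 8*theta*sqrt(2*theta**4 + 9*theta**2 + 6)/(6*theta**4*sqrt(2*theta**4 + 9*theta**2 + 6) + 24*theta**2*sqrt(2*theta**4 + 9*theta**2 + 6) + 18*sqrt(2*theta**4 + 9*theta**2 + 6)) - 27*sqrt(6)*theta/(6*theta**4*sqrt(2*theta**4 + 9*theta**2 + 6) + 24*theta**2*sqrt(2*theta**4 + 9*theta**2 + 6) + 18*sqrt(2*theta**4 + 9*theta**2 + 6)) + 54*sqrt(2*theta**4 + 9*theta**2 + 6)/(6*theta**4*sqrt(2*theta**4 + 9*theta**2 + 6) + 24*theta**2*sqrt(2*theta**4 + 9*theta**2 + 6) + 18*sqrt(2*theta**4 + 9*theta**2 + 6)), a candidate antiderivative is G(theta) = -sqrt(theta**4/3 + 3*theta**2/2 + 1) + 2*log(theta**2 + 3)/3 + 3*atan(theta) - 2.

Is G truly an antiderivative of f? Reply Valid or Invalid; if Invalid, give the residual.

d/dtheta[G] = (-4*sqrt(6)*theta**7 - 25*sqrt(6)*theta**5 + 8*theta**3*sqrt(2*theta**4 + 9*theta**2 + 6) - 48*sqrt(6)*theta**3 + 18*theta**2*sqrt(2*theta**4 + 9*theta**2 + 6) + 8*theta*sqrt(2*theta**4 + 9*theta**2 + 6) - 27*sqrt(6)*theta + 54*sqrt(2*theta**4 + 9*theta**2 + 6))/(6*theta**4*sqrt(2*theta**4 + 9*theta**2 + 6) + 24*theta**2*sqrt(2*theta**4 + 9*theta**2 + 6) + 18*sqrt(2*theta**4 + 9*theta**2 + 6))
This equals f(theta) exactly, so the claim holds.

Valid - the claim checks out under differentiation.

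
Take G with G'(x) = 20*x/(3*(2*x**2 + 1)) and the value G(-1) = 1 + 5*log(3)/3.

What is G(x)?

The substitution u = 2*x**2 + 1 works: G'(x) is exactly (dG/du)*(du/dx) for that inner function.
A general antiderivative is 5*log(2*x**2 + 1)/3 + C.
The condition gives C = 1 + 5*log(3)/3 - (5*log(3)/3) = 1.
So G(x) = (5*log(2*x**2 + 1) + 3)/3.
Check: d/dx[(5*log(2*x**2 + 1) + 3)/3] = 20*x/(6*x**2 + 3), which equals G'(x).

G(x) = (5*log(2*x**2 + 1) + 3)/3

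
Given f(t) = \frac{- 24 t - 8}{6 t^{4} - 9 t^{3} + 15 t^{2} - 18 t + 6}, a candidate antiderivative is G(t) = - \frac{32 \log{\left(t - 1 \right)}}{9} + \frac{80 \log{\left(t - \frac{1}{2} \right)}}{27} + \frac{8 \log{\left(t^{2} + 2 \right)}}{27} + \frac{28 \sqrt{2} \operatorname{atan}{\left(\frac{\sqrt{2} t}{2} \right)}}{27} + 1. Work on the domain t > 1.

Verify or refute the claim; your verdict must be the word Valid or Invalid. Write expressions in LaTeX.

Valid. The derivative of G reproduces f.

d/dt[G] = \frac{- 24 t - 8}{6 t^{4} - 9 t^{3} + 15 t^{2} - 18 t + 6}
This equals f(t) exactly, so the claim holds.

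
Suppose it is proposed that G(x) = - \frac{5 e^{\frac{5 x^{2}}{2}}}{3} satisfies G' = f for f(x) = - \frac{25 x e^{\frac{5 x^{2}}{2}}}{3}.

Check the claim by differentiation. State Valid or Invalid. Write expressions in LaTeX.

Valid - the claim checks out under differentiation.

d/dx[G] = - \frac{25 x e^{\frac{5 x^{2}}{2}}}{3}
This equals f(x) exactly, so the claim holds.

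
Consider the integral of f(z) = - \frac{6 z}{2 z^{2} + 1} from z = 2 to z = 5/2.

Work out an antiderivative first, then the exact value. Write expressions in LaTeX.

f matches the chain-rule pattern g'(h)*h' with inner function h(z) = 2 z^{2} + 1; substituting u = h(z) collapses the integral.
F(z) = - \frac{3 \log{\left(2 z^{2} + 1 \right)}}{2} is an antiderivative of f.
Check: d/dz[- \frac{3 \log{\left(2 z^{2} + 1 \right)}}{2}] = - \frac{6 z}{2 z^{2} + 1} = f(z).
F(5/2) = - \frac{3 \log{\left(\frac{27}{2} \right)}}{2}; F(2) = - \frac{3 \log{\left(9 \right)}}{2}.
Integral = F(5/2) - F(2) = - \frac{3 \log{\left(\frac{27}{2} \right)}}{2} + \frac{3 \log{\left(9 \right)}}{2}.

Antiderivative: F(z) = - \frac{3 \log{\left(2 z^{2} + 1 \right)}}{2}; value = - \frac{3 \log{\left(\frac{27}{2} \right)}}{2} + \frac{3 \log{\left(9 \right)}}{2}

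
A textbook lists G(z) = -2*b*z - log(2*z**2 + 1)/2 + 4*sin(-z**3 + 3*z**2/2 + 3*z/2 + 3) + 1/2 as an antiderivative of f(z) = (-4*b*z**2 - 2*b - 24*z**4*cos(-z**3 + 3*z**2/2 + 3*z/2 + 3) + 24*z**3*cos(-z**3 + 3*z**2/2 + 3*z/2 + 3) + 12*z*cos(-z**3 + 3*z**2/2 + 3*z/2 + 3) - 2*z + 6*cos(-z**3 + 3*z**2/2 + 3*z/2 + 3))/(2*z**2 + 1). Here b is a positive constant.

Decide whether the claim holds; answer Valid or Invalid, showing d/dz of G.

Valid - differentiating G returns exactly f.

d/dz[G] = (-4*b*z**2 - 2*b - 24*z**4*cos(-z**3 + 3*z**2/2 + 3*z/2 + 3) + 24*z**3*cos(-z**3 + 3*z**2/2 + 3*z/2 + 3) + 12*z*cos(-z**3 + 3*z**2/2 + 3*z/2 + 3) - 2*z + 6*cos(-z**3 + 3*z**2/2 + 3*z/2 + 3))/(2*z**2 + 1)
This equals f(z) exactly, so the claim holds.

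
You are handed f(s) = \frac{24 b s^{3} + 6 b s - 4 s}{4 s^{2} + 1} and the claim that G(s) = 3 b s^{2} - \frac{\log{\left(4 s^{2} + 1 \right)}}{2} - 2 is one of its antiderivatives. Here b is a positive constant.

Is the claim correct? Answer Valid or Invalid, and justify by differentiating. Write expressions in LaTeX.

Valid. The derivative of G reproduces f.

d/ds[G] = \frac{24 b s^{3} + 6 b s - 4 s}{4 s^{2} + 1}
This equals f(s) exactly, so the claim holds.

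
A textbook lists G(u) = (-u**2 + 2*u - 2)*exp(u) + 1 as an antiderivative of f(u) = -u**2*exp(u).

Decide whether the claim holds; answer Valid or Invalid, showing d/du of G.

Valid - differentiating G returns exactly f.

d/du[G] = -u**2*exp(u)
This equals f(u) exactly, so the claim holds.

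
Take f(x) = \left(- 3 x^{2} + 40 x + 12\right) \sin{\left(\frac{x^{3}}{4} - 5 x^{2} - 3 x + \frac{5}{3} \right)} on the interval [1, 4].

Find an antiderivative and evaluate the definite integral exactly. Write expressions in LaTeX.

Antiderivative: F(x) = 4 \cos{\left(\frac{x^{3}}{4} - 5 x^{2} - 3 x + \frac{5}{3} \right)}; value = - 4 \cos{\left(\frac{73}{12} \right)} + 4 \cos{\left(\frac{223}{3} \right)}

The substitution u = \frac{x^{3}}{4} - 5 x^{2} - 3 x + \frac{5}{3} works: f is exactly (dF/du)*(du/dx) for that inner function.
F(x) = 4 \cos{\left(\frac{x^{3}}{4} - 5 x^{2} - 3 x + \frac{5}{3} \right)} is an antiderivative of f.
Check: d/dx[4 \cos{\left(\frac{x^{3}}{4} - 5 x^{2} - 3 x + \frac{5}{3} \right)}] = - 3 x^{2} \sin{\left(\frac{x^{3}}{4} - 5 x^{2} - 3 x + \frac{5}{3} \right)} + 40 x \sin{\left(\frac{x^{3}}{4} - 5 x^{2} - 3 x + \frac{5}{3} \right)} + 12 \sin{\left(\frac{x^{3}}{4} - 5 x^{2} - 3 x + \frac{5}{3} \right)}, which equals f(x).
F(4) = 4 \cos{\left(\frac{223}{3} \right)}; F(1) = 4 \cos{\left(\frac{73}{12} \right)}.
Integral = F(4) - F(1) = - 4 \cos{\left(\frac{73}{12} \right)} + 4 \cos{\left(\frac{223}{3} \right)}.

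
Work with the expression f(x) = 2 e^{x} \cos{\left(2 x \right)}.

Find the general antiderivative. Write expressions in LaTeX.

For F(x) to be correct the identity F'(x) - f(x) = 0 must hold.
Check: d/dx[\frac{2 \left(2 \sin{\left(2 x \right)} + \cos{\left(2 x \right)}\right) e^{x}}{5}] = 2 e^{x} \cos{\left(2 x \right)} = f(x).

F(x) = \frac{2 \left(2 \sin{\left(2 x \right)} + \cos{\left(2 x \right)}\right) e^{x}}{5} + C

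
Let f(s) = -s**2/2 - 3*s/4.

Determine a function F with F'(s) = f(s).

An antiderivative is F(s) = -s**3/6 - 3*s**2/8.

Integrate term by term and add the pieces.
Check: d/ds[-s**3/6 - 3*s**2/8] = -s**2/2 - 3*s/4 = f(s).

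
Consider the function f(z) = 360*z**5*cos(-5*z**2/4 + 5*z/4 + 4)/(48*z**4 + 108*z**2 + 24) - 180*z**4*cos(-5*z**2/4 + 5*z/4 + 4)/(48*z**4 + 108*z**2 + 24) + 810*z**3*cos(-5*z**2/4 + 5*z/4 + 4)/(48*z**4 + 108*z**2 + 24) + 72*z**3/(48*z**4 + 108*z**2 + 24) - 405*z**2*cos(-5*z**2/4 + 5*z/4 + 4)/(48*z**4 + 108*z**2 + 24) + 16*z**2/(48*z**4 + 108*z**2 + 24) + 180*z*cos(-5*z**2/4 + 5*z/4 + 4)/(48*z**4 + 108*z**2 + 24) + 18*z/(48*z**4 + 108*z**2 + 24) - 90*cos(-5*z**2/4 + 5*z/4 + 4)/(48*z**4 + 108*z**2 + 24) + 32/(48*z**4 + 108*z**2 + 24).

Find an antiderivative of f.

An antiderivative is F(z) = (9*log(z**2/2 + 1) - 36*sin(-5*z**2/4 + 5*z/4 + 4) + 8*atan(2*z))/12.

Integrate term by term and add the pieces.
Check: d/dz[(9*log(z**2/2 + 1) - 36*sin(-5*z**2/4 + 5*z/4 + 4) + 8*atan(2*z))/12] = (360*z**5*cos(-5*z**2/4 + 5*z/4 + 4) - 180*z**4*cos(-5*z**2/4 + 5*z/4 + 4) + 810*z**3*cos(-5*z**2/4 + 5*z/4 + 4) + 72*z**3 - 405*z**2*cos(-5*z**2/4 + 5*z/4 + 4) + 16*z**2 + 180*z*cos(-5*z**2/4 + 5*z/4 + 4) + 18*z - 90*cos(-5*z**2/4 + 5*z/4 + 4) + 32)/(48*z**4 + 108*z**2 + 24), which equals f(z).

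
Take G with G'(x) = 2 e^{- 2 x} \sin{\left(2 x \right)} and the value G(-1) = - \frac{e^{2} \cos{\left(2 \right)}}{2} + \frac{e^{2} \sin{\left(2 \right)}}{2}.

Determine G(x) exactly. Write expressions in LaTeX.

The proposed G(x) is checked by its d/dx: the result must match the given G'(x).
A general antiderivative is - \frac{e^{- 2 x} \sin{\left(2 x \right)}}{2} - \frac{e^{- 2 x} \cos{\left(2 x \right)}}{2} + C.
The condition gives C = - \frac{e^{2} \cos{\left(2 \right)}}{2} + \frac{e^{2} \sin{\left(2 \right)}}{2} - (- \frac{e^{2} \cos{\left(2 \right)}}{2} + \frac{e^{2} \sin{\left(2 \right)}}{2}) = 0.
So G(x) = \frac{\left(- \sin{\left(2 x \right)} - \cos{\left(2 x \right)}\right) e^{- 2 x}}{2}.
Check: d/dx[\frac{\left(- \sin{\left(2 x \right)} - \cos{\left(2 x \right)}\right) e^{- 2 x}}{2}] = 2 e^{- 2 x} \sin{\left(2 x \right)} = G'(x).

G(x) = \frac{\left(- \sin{\left(2 x \right)} - \cos{\left(2 x \right)}\right) e^{- 2 x}}{2}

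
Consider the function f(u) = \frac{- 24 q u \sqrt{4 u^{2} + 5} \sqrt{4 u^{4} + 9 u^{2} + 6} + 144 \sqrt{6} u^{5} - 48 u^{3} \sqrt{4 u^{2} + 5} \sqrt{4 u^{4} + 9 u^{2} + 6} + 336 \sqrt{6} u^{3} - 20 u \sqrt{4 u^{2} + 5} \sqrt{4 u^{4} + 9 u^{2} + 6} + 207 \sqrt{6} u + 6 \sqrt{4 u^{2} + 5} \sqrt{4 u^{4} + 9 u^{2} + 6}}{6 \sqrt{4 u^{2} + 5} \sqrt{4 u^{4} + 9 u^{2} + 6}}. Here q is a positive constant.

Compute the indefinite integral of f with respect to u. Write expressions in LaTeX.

F(u) = \frac{\sqrt{6} \left(- 6 \sqrt{6} q u^{2} - 6 \sqrt{6} u^{4} - 5 \sqrt{6} u^{2} + 3 \sqrt{6} u + 9 \sqrt{4 u^{2} + 5} \sqrt{4 u^{4} + 9 u^{2} + 6}\right)}{18} + C

Whatever form F(u) takes, F'(u) = f(u) is non-negotiable.
Check: d/du[\frac{\sqrt{6} \left(- 6 \sqrt{6} q u^{2} - 6 \sqrt{6} u^{4} - 5 \sqrt{6} u^{2} + 3 \sqrt{6} u + 9 \sqrt{4 u^{2} + 5} \sqrt{4 u^{4} + 9 u^{2} + 6}\right)}{18}] = \frac{- 24 q u \sqrt{4 u^{2} + 5} \sqrt{4 u^{4} + 9 u^{2} + 6} + 144 \sqrt{6} u^{5} - 48 u^{3} \sqrt{4 u^{2} + 5} \sqrt{4 u^{4} + 9 u^{2} + 6} + 336 \sqrt{6} u^{3} - 20 u \sqrt{4 u^{2} + 5} \sqrt{4 u^{4} + 9 u^{2} + 6} + 207 \sqrt{6} u + 6 \sqrt{4 u^{2} + 5} \sqrt{4 u^{4} + 9 u^{2} + 6}}{6 \sqrt{4 u^{2} + 5} \sqrt{4 u^{4} + 9 u^{2} + 6}} = f(u).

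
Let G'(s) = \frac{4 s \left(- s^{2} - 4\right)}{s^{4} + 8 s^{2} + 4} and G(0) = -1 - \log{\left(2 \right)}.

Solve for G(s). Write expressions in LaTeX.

G(s) = - \log{\left(\frac{s^{4}}{2} + 4 s^{2} + 2 \right)} - 1

G'(s) matches the chain-rule pattern g'(h)*h' with inner function h(s) = \frac{s^{4}}{2} + 4 s^{2} + 2; substituting u = h(s) collapses the integral.
A general antiderivative is - \log{\left(\frac{s^{4}}{2} + 4 s^{2} + 2 \right)} + C.
The condition gives C = -1 - \log{\left(2 \right)} - (- \log{\left(2 \right)}) = -1.
So G(s) = - \log{\left(\frac{s^{4}}{2} + 4 s^{2} + 2 \right)} - 1.
Check: d/ds[- \log{\left(\frac{s^{4}}{2} + 4 s^{2} + 2 \right)} - 1] = \frac{- 4 s^{3} - 16 s}{s^{4} + 8 s^{2} + 4}, which equals G'(s).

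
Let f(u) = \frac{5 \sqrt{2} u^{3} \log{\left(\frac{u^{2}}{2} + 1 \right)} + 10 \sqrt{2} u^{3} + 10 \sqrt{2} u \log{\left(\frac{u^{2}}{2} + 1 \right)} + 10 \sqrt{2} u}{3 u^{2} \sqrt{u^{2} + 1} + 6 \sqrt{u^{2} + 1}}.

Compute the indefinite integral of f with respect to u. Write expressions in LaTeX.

F(u) = \frac{10 \sqrt{\frac{u^{2}}{2} + \frac{1}{2}} \log{\left(\frac{u^{2}}{2} + 1 \right)}}{3} + C

Recognize the product-rule pattern: f = v'r + vr' with v = \frac{10 \sqrt{\frac{u^{2}}{2} + \frac{1}{2}}}{3}, r = \log{\left(\frac{u^{2}}{2} + 1 \right)}, so integration by parts undoes it.
Check: d/du[\frac{10 \sqrt{\frac{u^{2}}{2} + \frac{1}{2}} \log{\left(\frac{u^{2}}{2} + 1 \right)}}{3}] = \frac{5 \sqrt{2} u^{3} \log{\left(\frac{u^{2}}{2} + 1 \right)} + 10 \sqrt{2} u^{3} + 10 \sqrt{2} u \log{\left(\frac{u^{2}}{2} + 1 \right)} + 10 \sqrt{2} u}{3 u^{2} \sqrt{u^{2} + 1} + 6 \sqrt{u^{2} + 1}} = f(u).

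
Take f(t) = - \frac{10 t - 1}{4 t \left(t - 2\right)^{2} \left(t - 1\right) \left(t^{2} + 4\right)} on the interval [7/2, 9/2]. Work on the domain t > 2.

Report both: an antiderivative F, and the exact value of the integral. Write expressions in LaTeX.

Factor the denominator (4 t \left(t - 2\right)^{2} \left(t - 1\right) \left(t^{2} + 4\right)) and decompose: f = \frac{9 t - 41}{320 \left(t^{2} + 4\right)} - \frac{9}{20 \left(t - 1\right)} + \frac{7}{16 \left(t - 2\right)} - \frac{19}{64 \left(t - 2\right)^{2}} - \frac{1}{64 t}; each piece integrates to a log, atan, or power term.
F(t) = \frac{- 10 \left(t - 2\right) \log{\left(t \right)} + 280 \left(t - 2\right) \log{\left(t - 2 \right)} - 288 \left(t - 2\right) \log{\left(t - 1 \right)} + 9 \left(t - 2\right) \log{\left(t^{2} + 4 \right)} - 41 \left(t - 2\right) \operatorname{atan}{\left(\frac{t}{2} \right)} + 190}{640 \left(t - 2\right)} is an antiderivative of f.
Check: d/dt[\frac{- 10 \left(t - 2\right) \log{\left(t \right)} + 280 \left(t - 2\right) \log{\left(t - 2 \right)} - 288 \left(t - 2\right) \log{\left(t - 1 \right)} + 9 \left(t - 2\right) \log{\left(t^{2} + 4 \right)} - 41 \left(t - 2\right) \operatorname{atan}{\left(\frac{t}{2} \right)} + 190}{640 \left(t - 2\right)}] = \frac{1 - 10 t}{4 t^{6} - 20 t^{5} + 48 t^{4} - 96 t^{3} + 128 t^{2} - 64 t}, which equals f(t).
F(9/2) = - \frac{9 \log{\left(\frac{7}{2} \right)}}{20} - \frac{41 \operatorname{atan}{\left(\frac{9}{4} \right)}}{640} - \frac{\log{\left(\frac{9}{2} \right)}}{64} + \frac{9 \log{\left(\frac{97}{4} \right)}}{640} + \frac{19}{160} + \frac{7 \log{\left(\frac{5}{2} \right)}}{16}; F(7/2) = - \frac{9 \log{\left(\frac{5}{2} \right)}}{20} - \frac{41 \operatorname{atan}{\left(\frac{7}{4} \right)}}{640} - \frac{\log{\left(\frac{7}{2} \right)}}{64} + \frac{9 \log{\left(\frac{65}{4} \right)}}{640} + \frac{7 \log{\left(\frac{3}{2} \right)}}{16} + \frac{19}{96}.
Integral = F(9/2) - F(7/2) = - \frac{139 \log{\left(\frac{7}{2} \right)}}{320} - \frac{7 \log{\left(\frac{3}{2} \right)}}{16} - \frac{19}{240} - \frac{41 \operatorname{atan}{\left(\frac{9}{4} \right)}}{640} - \frac{9 \log{\left(\frac{65}{4} \right)}}{640} - \frac{\log{\left(\frac{9}{2} \right)}}{64} + \frac{9 \log{\left(\frac{97}{4} \right)}}{640} + \frac{41 \operatorname{atan}{\left(\frac{7}{4} \right)}}{640} + \frac{71 \log{\left(\frac{5}{2} \right)}}{80}.

Antiderivative: F(t) = \frac{- 10 \left(t - 2\right) \log{\left(t \right)} + 280 \left(t - 2\right) \log{\left(t - 2 \right)} - 288 \left(t - 2\right) \log{\left(t - 1 \right)} + 9 \left(t - 2\right) \log{\left(t^{2} + 4 \right)} - 41 \left(t - 2\right) \operatorname{atan}{\left(\frac{t}{2} \right)} + 190}{640 \left(t - 2\right)}; value = - \frac{139 \log{\left(\frac{7}{2} \right)}}{320} - \frac{7 \log{\left(\frac{3}{2} \right)}}{16} - \frac{19}{240} - \frac{41 \operatorname{atan}{\left(\frac{9}{4} \right)}}{640} - \frac{9 \log{\left(\frac{65}{4} \right)}}{640} - \frac{\log{\left(\frac{9}{2} \right)}}{64} + \frac{9 \log{\left(\frac{97}{4} \right)}}{640} + \frac{41 \operatorname{atan}{\left(\frac{7}{4} \right)}}{640} + \frac{71 \log{\left(\frac{5}{2} \right)}}{80}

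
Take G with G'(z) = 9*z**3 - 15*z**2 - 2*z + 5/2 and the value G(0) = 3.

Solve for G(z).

The integrand splits into summands that can be handled one at a time.
A general antiderivative is 9*z**4/4 - 5*z**3 - z**2 + 5*z/2 + 5/2 + C.
The condition gives C = 3 - (5/2) = 1/2.
So G(z) = 9*z**4/4 - 5*z**3 - z**2 + 5*z/2 + 3.
Check: d/dz[9*z**4/4 - 5*z**3 - z**2 + 5*z/2 + 3] = 9*z**3 - 15*z**2 - 2*z + 5/2 = G'(z).

G(z) = 9*z**4/4 - 5*z**3 - z**2 + 5*z/2 + 3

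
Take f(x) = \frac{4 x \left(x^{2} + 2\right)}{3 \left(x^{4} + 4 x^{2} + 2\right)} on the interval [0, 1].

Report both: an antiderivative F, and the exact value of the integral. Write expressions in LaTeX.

f matches the chain-rule pattern g'(h)*h' with inner function h(x) = \frac{x^{4}}{2} + 2 x^{2} + 1; substituting u = h(x) collapses the integral.
F(x) = \frac{\log{\left(\frac{x^{4}}{2} + 2 x^{2} + 1 \right)}}{3} is an antiderivative of f.
Check: d/dx[\frac{\log{\left(\frac{x^{4}}{2} + 2 x^{2} + 1 \right)}}{3}] = \frac{4 x^{3} + 8 x}{3 x^{4} + 12 x^{2} + 6}, which equals f(x).
F(1) = \frac{\log{\left(\frac{7}{2} \right)}}{3}; F(0) = 0.
Integral = F(1) - F(0) = \frac{\log{\left(\frac{7}{2} \right)}}{3}.

Antiderivative: F(x) = \frac{\log{\left(\frac{x^{4}}{2} + 2 x^{2} + 1 \right)}}{3}; value = \frac{\log{\left(\frac{7}{2} \right)}}{3}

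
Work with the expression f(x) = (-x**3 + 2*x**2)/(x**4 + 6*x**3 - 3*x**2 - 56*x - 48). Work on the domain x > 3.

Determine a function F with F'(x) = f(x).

Factor the denominator ((x - 3)*(x + 1)*(x + 4)**2) and decompose: f = -128/(147*(x + 4)) + 32/(7*(x + 4)**2) - 1/(12*(x + 1)) - 9/(196*(x - 3)); each piece integrates to a log, atan, or power term.
Check: d/dx[(-27*(x + 4)*log(x - 3) - 49*(x + 4)*log(x + 1) - 512*(x + 4)*log(x + 4) - 2688)/(588*(x + 4))] = (-x**3 + 2*x**2)/(x**4 + 6*x**3 - 3*x**2 - 56*x - 48) = f(x).

An antiderivative is F(x) = (-27*(x + 4)*log(x - 3) - 49*(x + 4)*log(x + 1) - 512*(x + 4)*log(x + 4) - 2688)/(588*(x + 4)).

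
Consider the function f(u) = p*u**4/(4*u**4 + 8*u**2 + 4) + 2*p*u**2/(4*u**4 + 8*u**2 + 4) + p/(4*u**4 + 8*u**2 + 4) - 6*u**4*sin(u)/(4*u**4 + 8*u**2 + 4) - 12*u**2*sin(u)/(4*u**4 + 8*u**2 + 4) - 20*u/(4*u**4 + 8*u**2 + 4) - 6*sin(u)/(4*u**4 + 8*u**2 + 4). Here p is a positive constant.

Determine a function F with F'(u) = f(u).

Integrate term by term and add the pieces.
Check: d/du[p*u/4 + 3*cos(u)/2 + 5/(2*u**2 + 2)] = (p*u**4 + 2*p*u**2 + p - 6*u**4*sin(u) - 12*u**2*sin(u) - 20*u - 6*sin(u))/(4*u**4 + 8*u**2 + 4), which equals f(u).

An antiderivative is F(u) = p*u/4 + 3*cos(u)/2 + 5/(2*u**2 + 2).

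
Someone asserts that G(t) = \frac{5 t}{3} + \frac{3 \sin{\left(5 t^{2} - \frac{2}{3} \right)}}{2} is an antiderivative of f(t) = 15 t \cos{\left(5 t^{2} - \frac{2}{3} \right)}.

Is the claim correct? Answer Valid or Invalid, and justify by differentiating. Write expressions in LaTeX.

Invalid: d/dt[G] - f = \frac{5}{3}, which is not 0.

d/dt[G] = 15 t \cos{\left(5 t^{2} - \frac{2}{3} \right)} + \frac{5}{3}
d/dt[G] - f(t) = \frac{5}{3} != 0.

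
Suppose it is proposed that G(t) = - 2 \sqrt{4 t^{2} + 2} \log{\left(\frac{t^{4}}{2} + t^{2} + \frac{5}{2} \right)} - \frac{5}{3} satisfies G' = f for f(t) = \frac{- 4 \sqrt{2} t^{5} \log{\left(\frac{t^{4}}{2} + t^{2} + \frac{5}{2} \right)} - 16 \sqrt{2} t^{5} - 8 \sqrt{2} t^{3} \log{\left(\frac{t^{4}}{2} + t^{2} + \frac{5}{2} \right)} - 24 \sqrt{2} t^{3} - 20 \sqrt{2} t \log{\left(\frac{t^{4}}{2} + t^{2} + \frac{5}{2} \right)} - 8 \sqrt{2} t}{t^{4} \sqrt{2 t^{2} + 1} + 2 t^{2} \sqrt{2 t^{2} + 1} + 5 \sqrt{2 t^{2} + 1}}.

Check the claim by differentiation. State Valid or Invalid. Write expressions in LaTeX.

d/dt[G] = \frac{- 4 \sqrt{2} t^{5} \log{\left(\frac{t^{4}}{2} + t^{2} + \frac{5}{2} \right)} - 16 \sqrt{2} t^{5} - 8 \sqrt{2} t^{3} \log{\left(\frac{t^{4}}{2} + t^{2} + \frac{5}{2} \right)} - 24 \sqrt{2} t^{3} - 20 \sqrt{2} t \log{\left(\frac{t^{4}}{2} + t^{2} + \frac{5}{2} \right)} - 8 \sqrt{2} t}{t^{4} \sqrt{2 t^{2} + 1} + 2 t^{2} \sqrt{2 t^{2} + 1} + 5 \sqrt{2 t^{2} + 1}}
This equals f(t) exactly, so the claim holds.

Valid. The derivative of G reproduces f.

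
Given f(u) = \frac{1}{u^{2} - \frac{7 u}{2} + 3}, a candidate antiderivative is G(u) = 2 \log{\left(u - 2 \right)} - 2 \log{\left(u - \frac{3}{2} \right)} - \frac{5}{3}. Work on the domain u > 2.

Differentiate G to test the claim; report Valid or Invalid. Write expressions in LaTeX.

Valid. The derivative of G reproduces f.

d/du[G] = \frac{2}{2 u^{2} - 7 u + 6}
This equals f(u) exactly, so the claim holds.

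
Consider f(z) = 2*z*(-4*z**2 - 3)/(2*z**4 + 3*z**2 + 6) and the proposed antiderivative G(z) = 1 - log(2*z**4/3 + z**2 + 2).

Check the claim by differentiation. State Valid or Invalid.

d/dz[G] = (-8*z**3 - 6*z)/(2*z**4 + 3*z**2 + 6)
This equals f(z) exactly, so the claim holds.

Valid - the claim checks out under differentiation.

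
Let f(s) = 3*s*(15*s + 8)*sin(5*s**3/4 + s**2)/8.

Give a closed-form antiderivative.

f matches the chain-rule pattern g'(h)*h' with inner function h(s) = 5*s**3/4 + s**2; substituting u = h(s) collapses the integral.
Check: d/ds[-3*cos(5*s**3/4 + s**2)/2] = 45*s**2*sin(5*s**3/4 + s**2)/8 + 3*s*sin(5*s**3/4 + s**2), which equals f(s).

An antiderivative is F(s) = -3*cos(5*s**3/4 + s**2)/2.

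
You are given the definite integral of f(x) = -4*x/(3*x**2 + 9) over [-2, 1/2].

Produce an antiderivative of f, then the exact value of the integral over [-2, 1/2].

Antiderivative: F(x) = -2*log(x**2 + 3)/3; value = -2*log(13/4)/3 + 2*log(7)/3

The substitution u = x**2 + 3 works: f is exactly (dF/du)*(du/dx) for that inner function.
F(x) = -2*log(x**2 + 3)/3 is an antiderivative of f.
Check: d/dx[-2*log(x**2 + 3)/3] = -4*x/(3*x**2 + 9) = f(x).
F(1/2) = -2*log(13/4)/3; F(-2) = -2*log(7)/3.
Integral = F(1/2) - F(-2) = -2*log(13/4)/3 + 2*log(7)/3.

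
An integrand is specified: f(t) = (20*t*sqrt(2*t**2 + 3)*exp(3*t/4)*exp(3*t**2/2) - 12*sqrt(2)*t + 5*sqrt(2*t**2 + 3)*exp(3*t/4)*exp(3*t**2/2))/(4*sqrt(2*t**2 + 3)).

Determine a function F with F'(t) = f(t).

Since d/dt undoes antidifferentiation here, F'(t) = f(t) is required of F(t).
Check: d/dt[-3*sqrt(4*t**2 + 6)/2 + 5*exp(3*t**2/2 + 3*t/4)/3] = (20*t*sqrt(2*t**2 + 3)*exp(3*t/4)*exp(3*t**2/2) - 12*sqrt(2)*t + 5*sqrt(2*t**2 + 3)*exp(3*t/4)*exp(3*t**2/2))/(4*sqrt(2*t**2 + 3)) = f(t).

An antiderivative is F(t) = -3*sqrt(4*t**2 + 6)/2 + 5*exp(3*t**2/2 + 3*t/4)/3.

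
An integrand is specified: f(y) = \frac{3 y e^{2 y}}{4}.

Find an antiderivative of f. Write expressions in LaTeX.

An antiderivative is F(y) = \frac{3 y e^{2 y}}{8} - \frac{3 e^{2 y}}{16}.

f has the shape u'v + uv' for u = \frac{3 y}{8} - \frac{3}{16} and v = e^{2 y} — it is the derivative of the product u*v.
Check: d/dy[\frac{3 y e^{2 y}}{8} - \frac{3 e^{2 y}}{16}] = \frac{3 y e^{2 y}}{4} = f(y).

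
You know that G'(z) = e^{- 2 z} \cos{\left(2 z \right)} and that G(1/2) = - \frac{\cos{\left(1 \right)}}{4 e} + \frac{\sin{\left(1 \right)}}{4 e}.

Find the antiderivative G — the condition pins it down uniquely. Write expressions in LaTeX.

The proposed G(z) is checked by its d/dz: the result must match the given G'(z).
A general antiderivative is \frac{e^{- 2 z} \sin{\left(2 z \right)}}{4} - \frac{e^{- 2 z} \cos{\left(2 z \right)}}{4} + C.
The condition gives C = - \frac{\cos{\left(1 \right)}}{4 e} + \frac{\sin{\left(1 \right)}}{4 e} - (- \frac{\cos{\left(1 \right)}}{4 e} + \frac{\sin{\left(1 \right)}}{4 e}) = 0.
So G(z) = \frac{\left(\sin{\left(2 z \right)} - \cos{\left(2 z \right)}\right) e^{- 2 z}}{4}.
Check: d/dz[\frac{\left(\sin{\left(2 z \right)} - \cos{\left(2 z \right)}\right) e^{- 2 z}}{4}] = e^{- 2 z} \cos{\left(2 z \right)} = G'(z).

G(z) = \frac{\left(\sin{\left(2 z \right)} - \cos{\left(2 z \right)}\right) e^{- 2 z}}{4}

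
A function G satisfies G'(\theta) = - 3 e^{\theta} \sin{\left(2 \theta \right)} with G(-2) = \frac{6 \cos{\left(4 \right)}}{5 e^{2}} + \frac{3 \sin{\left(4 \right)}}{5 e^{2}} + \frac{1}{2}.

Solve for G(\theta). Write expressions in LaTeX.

G(\theta) = - \frac{3 e^{\theta} \sin{\left(2 \theta \right)}}{5} + \frac{6 e^{\theta} \cos{\left(2 \theta \right)}}{5} + \frac{1}{2}

For G(\theta) to be correct, d/d\theta[G] must agree with the stated G'(\theta) identically.
A general antiderivative is - \frac{3 e^{\theta} \sin{\left(2 \theta \right)}}{5} + \frac{6 e^{\theta} \cos{\left(2 \theta \right)}}{5} + C.
The condition gives C = \frac{6 \cos{\left(4 \right)}}{5 e^{2}} + \frac{3 \sin{\left(4 \right)}}{5 e^{2}} + \frac{1}{2} - (\frac{6 \cos{\left(4 \right)}}{5 e^{2}} + \frac{3 \sin{\left(4 \right)}}{5 e^{2}}) = \frac{1}{2}.
So G(\theta) = - \frac{3 e^{\theta} \sin{\left(2 \theta \right)}}{5} + \frac{6 e^{\theta} \cos{\left(2 \theta \right)}}{5} + \frac{1}{2}.
Check: d/d\theta[- \frac{3 e^{\theta} \sin{\left(2 \theta \right)}}{5} + \frac{6 e^{\theta} \cos{\left(2 \theta \right)}}{5} + \frac{1}{2}] = - 3 e^{\theta} \sin{\left(2 \theta \right)} = G'(\theta).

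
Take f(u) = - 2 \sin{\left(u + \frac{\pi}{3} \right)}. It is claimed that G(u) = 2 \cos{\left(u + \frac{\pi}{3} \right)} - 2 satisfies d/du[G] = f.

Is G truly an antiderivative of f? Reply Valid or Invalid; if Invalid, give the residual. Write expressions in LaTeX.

d/du[G] = - 2 \sin{\left(u + \frac{\pi}{3} \right)}
This equals f(u) exactly, so the claim holds.

Valid. The derivative of G reproduces f.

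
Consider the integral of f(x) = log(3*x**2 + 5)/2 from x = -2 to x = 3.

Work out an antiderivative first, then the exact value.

For F(x) to be correct the identity F'(x) - f(x) = 0 must hold.
F(x) = x*log(3*x**2 + 5)/2 - x + sqrt(15)*atan(sqrt(15)*x/5)/3 is an antiderivative of f.
Check: d/dx[x*log(3*x**2 + 5)/2 - x + sqrt(15)*atan(sqrt(15)*x/5)/3] = log(3*x**2 + 5)/2 = f(x).
F(3) = -3 + sqrt(15)*atan(3*sqrt(15)/5)/3 + 3*log(32)/2; F(-2) = -log(17) - sqrt(15)*atan(2*sqrt(15)/5)/3 + 2.
Integral = F(3) - F(-2) = -5 + sqrt(15)*atan(2*sqrt(15)/5)/3 + sqrt(15)*atan(3*sqrt(15)/5)/3 + log(17) + 3*log(32)/2.

Antiderivative: F(x) = x*log(3*x**2 + 5)/2 - x + sqrt(15)*atan(sqrt(15)*x/5)/3; value = -5 + sqrt(15)*atan(2*sqrt(15)/5)/3 + sqrt(15)*atan(3*sqrt(15)/5)/3 + log(17) + 3*log(32)/2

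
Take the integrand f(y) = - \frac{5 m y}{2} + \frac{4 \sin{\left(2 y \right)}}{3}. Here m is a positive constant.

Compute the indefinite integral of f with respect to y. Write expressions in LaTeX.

The integrand splits into summands that can be handled one at a time.
Check: d/dy[- \frac{5 m y^{2}}{4} - \frac{2 \cos{\left(2 y \right)}}{3}] = - \frac{5 m y}{2} + \frac{4 \sin{\left(2 y \right)}}{3} = f(y).

F(y) = - \frac{5 m y^{2}}{4} - \frac{2 \cos{\left(2 y \right)}}{3} + C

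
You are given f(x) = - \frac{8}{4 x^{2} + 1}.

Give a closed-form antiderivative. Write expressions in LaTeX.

Whatever form F(x) takes, F'(x) = f(x) is non-negotiable.
Check: d/dx[- 4 \operatorname{atan}{\left(2 x \right)}] = - \frac{8}{4 x^{2} + 1} = f(x).

An antiderivative is F(x) = - 4 \operatorname{atan}{\left(2 x \right)}.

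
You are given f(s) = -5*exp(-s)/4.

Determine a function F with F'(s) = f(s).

An antiderivative is F(s) = 5*exp(-s)/4.

Recover f(s) by differentiating a candidate F(s); any mismatch rules it out.
Check: d/ds[5*exp(-s)/4] = -5*exp(-s)/4 = f(s).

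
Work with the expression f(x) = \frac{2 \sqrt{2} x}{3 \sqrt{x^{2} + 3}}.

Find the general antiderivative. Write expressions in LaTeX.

F(x) = \frac{2 \sqrt{2 x^{2} + 6}}{3} + C

The substitution u = 2 x^{2} + 6 works: f is exactly (dF/du)*(du/dx) for that inner function.
Check: d/dx[\frac{2 \sqrt{2 x^{2} + 6}}{3}] = \frac{2 \sqrt{2} x}{3 \sqrt{x^{2} + 3}} = f(x).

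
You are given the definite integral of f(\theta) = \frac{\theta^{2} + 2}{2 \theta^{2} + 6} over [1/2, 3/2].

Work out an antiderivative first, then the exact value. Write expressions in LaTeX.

An antiderivative F(\theta) passes only if d/d\theta[F] lands on f(\theta) exactly.
F(\theta) = - \frac{- 3 \theta + \sqrt{3} \operatorname{atan}{\left(\frac{\sqrt{3} \theta}{3} \right)}}{6} is an antiderivative of f.
Check: d/d\theta[- \frac{- 3 \theta + \sqrt{3} \operatorname{atan}{\left(\frac{\sqrt{3} \theta}{3} \right)}}{6}] = \frac{\theta^{2} + 2}{2 \theta^{2} + 6} = f(\theta).
F(3/2) = - \frac{\sqrt{3} \operatorname{atan}{\left(\frac{\sqrt{3}}{2} \right)}}{6} + \frac{3}{4}; F(1/2) = - \frac{\sqrt{3} \operatorname{atan}{\left(\frac{\sqrt{3}}{6} \right)}}{6} + \frac{1}{4}.
Integral = F(3/2) - F(1/2) = - \frac{\sqrt{3} \operatorname{atan}{\left(\frac{\sqrt{3}}{2} \right)}}{6} + \frac{\sqrt{3} \operatorname{atan}{\left(\frac{\sqrt{3}}{6} \right)}}{6} + \frac{1}{2}.

Antiderivative: F(\theta) = - \frac{- 3 \theta + \sqrt{3} \operatorname{atan}{\left(\frac{\sqrt{3} \theta}{3} \right)}}{6}; value = - \frac{\sqrt{3} \operatorname{atan}{\left(\frac{\sqrt{3}}{2} \right)}}{6} + \frac{\sqrt{3} \operatorname{atan}{\left(\frac{\sqrt{3}}{6} \right)}}{6} + \frac{1}{2}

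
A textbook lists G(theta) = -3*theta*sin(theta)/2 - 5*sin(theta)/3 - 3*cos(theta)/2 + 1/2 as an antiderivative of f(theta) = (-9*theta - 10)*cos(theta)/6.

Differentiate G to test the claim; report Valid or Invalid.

d/dtheta[G] = -3*theta*cos(theta)/2 - 5*cos(theta)/3
This equals f(theta) exactly, so the claim holds.

Valid - the claim checks out under differentiation.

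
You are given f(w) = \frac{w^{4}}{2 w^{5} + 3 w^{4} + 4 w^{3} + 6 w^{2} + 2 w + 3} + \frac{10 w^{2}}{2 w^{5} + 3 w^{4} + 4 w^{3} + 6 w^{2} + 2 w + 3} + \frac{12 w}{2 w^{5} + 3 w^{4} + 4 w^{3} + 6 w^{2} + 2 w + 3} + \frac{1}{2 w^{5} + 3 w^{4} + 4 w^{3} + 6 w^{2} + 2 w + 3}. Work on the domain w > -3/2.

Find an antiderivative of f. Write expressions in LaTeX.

The integrand splits into summands that can be handled one at a time.
Check: d/dw[\frac{\log{\left(w + \frac{3}{2} \right)}}{2} - \frac{1}{\frac{w^{2}}{2} + \frac{1}{2}}] = \frac{w^{4} + 10 w^{2} + 12 w + 1}{2 w^{5} + 3 w^{4} + 4 w^{3} + 6 w^{2} + 2 w + 3}, which equals f(w).

An antiderivative is F(w) = \frac{\log{\left(w + \frac{3}{2} \right)}}{2} - \frac{1}{\frac{w^{2}}{2} + \frac{1}{2}}.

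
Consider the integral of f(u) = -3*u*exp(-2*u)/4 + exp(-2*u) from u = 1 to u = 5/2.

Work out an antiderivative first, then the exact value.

f has the shape v'r + vr' for v = 3*u/8 - 5/16 and r = exp(-2*u) — it is the derivative of the product v*r.
F(u) = (6*u - 5)*exp(-2*u)/16 is an antiderivative of f.
Check: d/du[(6*u - 5)*exp(-2*u)/16] = (4 - 3*u)*exp(-2*u)/4, which equals f(u).
F(5/2) = 5*exp(-5)/8; F(1) = exp(-2)/16.
Integral = F(5/2) - F(1) = -exp(-2)/16 + 5*exp(-5)/8.

Antiderivative: F(u) = (6*u - 5)*exp(-2*u)/16; value = -exp(-2)/16 + 5*exp(-5)/8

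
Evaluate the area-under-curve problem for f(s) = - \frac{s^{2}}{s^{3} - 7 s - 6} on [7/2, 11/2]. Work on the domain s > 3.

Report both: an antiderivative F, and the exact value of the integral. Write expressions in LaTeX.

The denominator factors as \left(s - 3\right) \left(s + 1\right) \left(s + 2\right); partial fractions split f into directly integrable pieces: - \frac{4}{5 \left(s + 2\right)} + \frac{1}{4 \left(s + 1\right)} - \frac{9}{20 \left(s - 3\right)}.
F(s) = \frac{- 9 \log{\left(s - 3 \right)} + 5 \log{\left(s + 1 \right)} - 16 \log{\left(s + 2 \right)}}{20} is an antiderivative of f.
Check: d/ds[\frac{- 9 \log{\left(s - 3 \right)} + 5 \log{\left(s + 1 \right)} - 16 \log{\left(s + 2 \right)}}{20}] = - \frac{s^{2}}{s^{3} - 7 s - 6} = f(s).
F(11/2) = - \frac{4 \log{\left(\frac{15}{2} \right)}}{5} - \frac{9 \log{\left(\frac{5}{2} \right)}}{20} + \frac{\log{\left(\frac{13}{2} \right)}}{4}; F(7/2) = - \frac{4 \log{\left(\frac{11}{2} \right)}}{5} + \frac{9 \log{\left(2 \right)}}{20} + \frac{\log{\left(\frac{9}{2} \right)}}{4}.
Integral = F(11/2) - F(7/2) = - \frac{4 \log{\left(\frac{15}{2} \right)}}{5} - \frac{9 \log{\left(\frac{5}{2} \right)}}{20} - \frac{\log{\left(\frac{9}{2} \right)}}{4} - \frac{9 \log{\left(2 \right)}}{20} + \frac{\log{\left(\frac{13}{2} \right)}}{4} + \frac{4 \log{\left(\frac{11}{2} \right)}}{5}.

Antiderivative: F(s) = \frac{- 9 \log{\left(s - 3 \right)} + 5 \log{\left(s + 1 \right)} - 16 \log{\left(s + 2 \right)}}{20}; value = - \frac{4 \log{\left(\frac{15}{2} \right)}}{5} - \frac{9 \log{\left(\frac{5}{2} \right)}}{20} - \frac{\log{\left(\frac{9}{2} \right)}}{4} - \frac{9 \log{\left(2 \right)}}{20} + \frac{\log{\left(\frac{13}{2} \right)}}{4} + \frac{4 \log{\left(\frac{11}{2} \right)}}{5}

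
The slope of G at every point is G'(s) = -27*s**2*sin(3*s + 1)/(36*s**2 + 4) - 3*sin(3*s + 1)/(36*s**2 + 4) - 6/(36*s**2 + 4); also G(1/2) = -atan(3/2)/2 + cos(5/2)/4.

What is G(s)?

Integrate term by term and add the pieces.
A general antiderivative is cos(3*s + 1)/4 - atan(3*s)/2 + C.
The condition gives C = -atan(3/2)/2 + cos(5/2)/4 - (-atan(3/2)/2 + cos(5/2)/4) = 0.
So G(s) = cos(3*s + 1)/4 - atan(3*s)/2.
Check: d/ds[cos(3*s + 1)/4 - atan(3*s)/2] = (-27*s**2*sin(3*s + 1) - 3*sin(3*s + 1) - 6)/(36*s**2 + 4), which equals G'(s).

G(s) = cos(3*s + 1)/4 - atan(3*s)/2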